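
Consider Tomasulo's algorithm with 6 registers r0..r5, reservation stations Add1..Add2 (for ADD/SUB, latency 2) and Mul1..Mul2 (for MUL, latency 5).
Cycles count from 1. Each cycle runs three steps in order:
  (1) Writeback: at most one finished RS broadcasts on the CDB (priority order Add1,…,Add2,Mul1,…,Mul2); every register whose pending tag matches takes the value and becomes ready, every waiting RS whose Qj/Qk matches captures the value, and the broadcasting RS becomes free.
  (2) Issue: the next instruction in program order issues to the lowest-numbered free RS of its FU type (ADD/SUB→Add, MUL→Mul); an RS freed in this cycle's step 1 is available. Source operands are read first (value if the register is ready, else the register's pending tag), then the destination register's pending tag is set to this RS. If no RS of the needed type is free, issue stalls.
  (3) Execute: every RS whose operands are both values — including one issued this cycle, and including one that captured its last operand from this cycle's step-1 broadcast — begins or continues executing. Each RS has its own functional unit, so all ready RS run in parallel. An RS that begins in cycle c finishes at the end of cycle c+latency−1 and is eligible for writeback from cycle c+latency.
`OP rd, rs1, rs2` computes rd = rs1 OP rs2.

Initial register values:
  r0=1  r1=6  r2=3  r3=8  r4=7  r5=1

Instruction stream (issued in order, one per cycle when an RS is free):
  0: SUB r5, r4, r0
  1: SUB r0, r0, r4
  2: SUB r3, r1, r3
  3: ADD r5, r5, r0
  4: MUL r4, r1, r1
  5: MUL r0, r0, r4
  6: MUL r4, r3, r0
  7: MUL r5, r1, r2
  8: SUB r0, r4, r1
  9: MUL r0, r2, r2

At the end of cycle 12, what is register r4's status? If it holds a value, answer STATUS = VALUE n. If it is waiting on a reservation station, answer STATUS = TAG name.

STATUS = TAG Mul1

  c1: issue SUB r5<-Add1  regs: r0:1,r1:6,r2:3,r3:8,r4:7,r5:Add1
  c2: issue SUB r0<-Add2  regs: r0:Add2,r1:6,r2:3,r3:8,r4:7,r5:Add1
  c3: CDB Add1=6; issue SUB r3<-Add1  regs: r0:Add2,r1:6,r2:3,r3:Add1,r4:7,r5:6
  c4: CDB Add2=-6; issue ADD r5<-Add2  regs: r0:-6,r1:6,r2:3,r3:Add1,r4:7,r5:Add2
  c5: CDB Add1=-2; issue MUL r4<-Mul1  regs: r0:-6,r1:6,r2:3,r3:-2,r4:Mul1,r5:Add2
  c6: CDB Add2=0; issue MUL r0<-Mul2  regs: r0:Mul2,r1:6,r2:3,r3:-2,r4:Mul1,r5:0
  c7: stall  regs: r0:Mul2,r1:6,r2:3,r3:-2,r4:Mul1,r5:0
  c8: stall  regs: r0:Mul2,r1:6,r2:3,r3:-2,r4:Mul1,r5:0
  c9: stall  regs: r0:Mul2,r1:6,r2:3,r3:-2,r4:Mul1,r5:0
  c10: CDB Mul1=36; issue MUL r4<-Mul1  regs: r0:Mul2,r1:6,r2:3,r3:-2,r4:Mul1,r5:0
  c11: stall  regs: r0:Mul2,r1:6,r2:3,r3:-2,r4:Mul1,r5:0
  c12: stall  regs: r0:Mul2,r1:6,r2:3,r3:-2,r4:Mul1,r5:0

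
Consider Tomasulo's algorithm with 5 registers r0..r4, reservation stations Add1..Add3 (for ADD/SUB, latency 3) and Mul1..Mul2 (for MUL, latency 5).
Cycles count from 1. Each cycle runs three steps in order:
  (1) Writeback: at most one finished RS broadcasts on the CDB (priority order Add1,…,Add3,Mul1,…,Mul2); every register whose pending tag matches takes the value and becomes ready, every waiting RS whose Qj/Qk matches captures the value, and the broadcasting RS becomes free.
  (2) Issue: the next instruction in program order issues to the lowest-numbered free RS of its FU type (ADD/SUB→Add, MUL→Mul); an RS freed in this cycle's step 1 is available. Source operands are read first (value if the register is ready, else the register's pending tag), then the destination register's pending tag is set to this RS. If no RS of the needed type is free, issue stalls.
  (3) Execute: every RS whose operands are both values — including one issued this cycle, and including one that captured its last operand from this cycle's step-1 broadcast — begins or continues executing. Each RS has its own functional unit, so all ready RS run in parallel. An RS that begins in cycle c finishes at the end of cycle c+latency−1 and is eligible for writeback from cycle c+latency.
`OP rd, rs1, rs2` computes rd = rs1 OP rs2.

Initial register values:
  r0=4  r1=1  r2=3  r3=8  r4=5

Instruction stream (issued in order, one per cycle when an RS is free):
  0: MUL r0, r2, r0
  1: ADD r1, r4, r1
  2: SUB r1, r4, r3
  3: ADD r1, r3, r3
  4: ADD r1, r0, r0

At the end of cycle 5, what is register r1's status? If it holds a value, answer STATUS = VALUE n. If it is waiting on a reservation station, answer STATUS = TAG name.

c1: issue MUL r0<-Mul1 | r0:Mul1,r1:1,r2:3,r3:8,r4:5
c2: issue ADD r1<-Add1 | r0:Mul1,r1:Add1,r2:3,r3:8,r4:5
c3: issue SUB r1<-Add2 | r0:Mul1,r1:Add2,r2:3,r3:8,r4:5
c4: issue ADD r1<-Add3 | r0:Mul1,r1:Add3,r2:3,r3:8,r4:5
c5: CDB Add1=6; issue ADD r1<-Add1 | r0:Mul1,r1:Add1,r2:3,r3:8,r4:5

STATUS = TAG Add1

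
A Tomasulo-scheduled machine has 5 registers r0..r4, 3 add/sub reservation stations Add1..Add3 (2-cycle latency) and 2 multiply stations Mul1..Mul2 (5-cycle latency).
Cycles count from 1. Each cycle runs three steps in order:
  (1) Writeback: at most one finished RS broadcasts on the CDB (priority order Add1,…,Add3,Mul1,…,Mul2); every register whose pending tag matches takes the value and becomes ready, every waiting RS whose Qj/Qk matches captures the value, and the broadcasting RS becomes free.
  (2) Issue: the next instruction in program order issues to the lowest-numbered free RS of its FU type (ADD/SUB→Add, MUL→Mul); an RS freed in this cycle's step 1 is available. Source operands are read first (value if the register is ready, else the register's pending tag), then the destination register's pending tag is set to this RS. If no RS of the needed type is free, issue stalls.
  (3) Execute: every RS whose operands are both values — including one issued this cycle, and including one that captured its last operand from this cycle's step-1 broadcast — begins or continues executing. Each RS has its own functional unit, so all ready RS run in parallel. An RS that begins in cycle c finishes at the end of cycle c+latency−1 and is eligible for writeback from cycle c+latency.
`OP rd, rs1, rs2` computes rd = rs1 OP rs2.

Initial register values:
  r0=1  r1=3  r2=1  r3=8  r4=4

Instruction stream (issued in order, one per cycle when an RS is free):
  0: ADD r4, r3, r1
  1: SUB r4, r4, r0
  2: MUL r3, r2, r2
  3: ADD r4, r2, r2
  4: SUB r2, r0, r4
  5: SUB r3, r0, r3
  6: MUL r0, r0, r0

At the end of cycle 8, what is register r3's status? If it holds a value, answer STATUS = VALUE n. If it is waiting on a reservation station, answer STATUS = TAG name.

STATUS = TAG Add1

cycle 1: issue ADD r4<-Add1 // r0:1,r1:3,r2:1,r3:8,r4:Add1
cycle 2: issue SUB r4<-Add2 // r0:1,r1:3,r2:1,r3:8,r4:Add2
cycle 3: CDB Add1=11; issue MUL r3<-Mul1 // r0:1,r1:3,r2:1,r3:Mul1,r4:Add2
cycle 4: issue ADD r4<-Add1 // r0:1,r1:3,r2:1,r3:Mul1,r4:Add1
cycle 5: CDB Add2=10; issue SUB r2<-Add2 // r0:1,r1:3,r2:Add2,r3:Mul1,r4:Add1
cycle 6: CDB Add1=2; issue SUB r3<-Add1 // r0:1,r1:3,r2:Add2,r3:Add1,r4:2
cycle 7: issue MUL r0<-Mul2 // r0:Mul2,r1:3,r2:Add2,r3:Add1,r4:2
cycle 8: CDB Add2=-1 // r0:Mul2,r1:3,r2:-1,r3:Add1,r4:2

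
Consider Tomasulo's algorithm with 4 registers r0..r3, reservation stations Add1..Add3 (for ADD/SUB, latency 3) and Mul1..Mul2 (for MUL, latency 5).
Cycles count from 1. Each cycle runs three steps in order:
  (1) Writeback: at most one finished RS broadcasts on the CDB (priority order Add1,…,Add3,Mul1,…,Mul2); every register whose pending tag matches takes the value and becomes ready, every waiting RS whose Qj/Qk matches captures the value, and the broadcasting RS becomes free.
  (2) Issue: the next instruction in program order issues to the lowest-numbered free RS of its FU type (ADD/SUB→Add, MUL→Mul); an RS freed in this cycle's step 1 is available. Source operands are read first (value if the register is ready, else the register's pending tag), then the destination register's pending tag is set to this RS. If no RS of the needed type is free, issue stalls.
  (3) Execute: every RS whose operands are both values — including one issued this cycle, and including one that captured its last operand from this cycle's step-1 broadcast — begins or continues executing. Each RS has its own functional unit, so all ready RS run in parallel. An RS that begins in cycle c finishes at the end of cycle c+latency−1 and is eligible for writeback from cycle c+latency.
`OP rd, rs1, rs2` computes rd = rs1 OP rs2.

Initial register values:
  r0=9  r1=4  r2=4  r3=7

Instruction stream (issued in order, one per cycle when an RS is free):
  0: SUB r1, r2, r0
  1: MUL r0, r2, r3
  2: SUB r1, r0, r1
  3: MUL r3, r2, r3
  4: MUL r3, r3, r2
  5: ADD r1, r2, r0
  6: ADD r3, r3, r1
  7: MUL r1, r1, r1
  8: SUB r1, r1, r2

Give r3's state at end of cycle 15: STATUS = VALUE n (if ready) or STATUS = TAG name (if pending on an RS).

STATUS = TAG Add3

cycle 1: issue SUB r1<-Add1 // r0:9,r1:Add1,r2:4,r3:7
cycle 2: issue MUL r0<-Mul1 // r0:Mul1,r1:Add1,r2:4,r3:7
cycle 3: issue SUB r1<-Add2 // r0:Mul1,r1:Add2,r2:4,r3:7
cycle 4: CDB Add1=-5; issue MUL r3<-Mul2 // r0:Mul1,r1:Add2,r2:4,r3:Mul2
cycle 5: stall // r0:Mul1,r1:Add2,r2:4,r3:Mul2
cycle 6: stall // r0:Mul1,r1:Add2,r2:4,r3:Mul2
cycle 7: CDB Mul1=28; issue MUL r3<-Mul1 // r0:28,r1:Add2,r2:4,r3:Mul1
cycle 8: issue ADD r1<-Add1 // r0:28,r1:Add1,r2:4,r3:Mul1
cycle 9: CDB Mul2=28; issue ADD r3<-Add3 // r0:28,r1:Add1,r2:4,r3:Add3
cycle 10: CDB Add2=33; issue MUL r1<-Mul2 // r0:28,r1:Mul2,r2:4,r3:Add3
cycle 11: CDB Add1=32; issue SUB r1<-Add1 // r0:28,r1:Add1,r2:4,r3:Add3
cycle 12: - // r0:28,r1:Add1,r2:4,r3:Add3
cycle 13: - // r0:28,r1:Add1,r2:4,r3:Add3
cycle 14: CDB Mul1=112 // r0:28,r1:Add1,r2:4,r3:Add3
cycle 15: - // r0:28,r1:Add1,r2:4,r3:Add3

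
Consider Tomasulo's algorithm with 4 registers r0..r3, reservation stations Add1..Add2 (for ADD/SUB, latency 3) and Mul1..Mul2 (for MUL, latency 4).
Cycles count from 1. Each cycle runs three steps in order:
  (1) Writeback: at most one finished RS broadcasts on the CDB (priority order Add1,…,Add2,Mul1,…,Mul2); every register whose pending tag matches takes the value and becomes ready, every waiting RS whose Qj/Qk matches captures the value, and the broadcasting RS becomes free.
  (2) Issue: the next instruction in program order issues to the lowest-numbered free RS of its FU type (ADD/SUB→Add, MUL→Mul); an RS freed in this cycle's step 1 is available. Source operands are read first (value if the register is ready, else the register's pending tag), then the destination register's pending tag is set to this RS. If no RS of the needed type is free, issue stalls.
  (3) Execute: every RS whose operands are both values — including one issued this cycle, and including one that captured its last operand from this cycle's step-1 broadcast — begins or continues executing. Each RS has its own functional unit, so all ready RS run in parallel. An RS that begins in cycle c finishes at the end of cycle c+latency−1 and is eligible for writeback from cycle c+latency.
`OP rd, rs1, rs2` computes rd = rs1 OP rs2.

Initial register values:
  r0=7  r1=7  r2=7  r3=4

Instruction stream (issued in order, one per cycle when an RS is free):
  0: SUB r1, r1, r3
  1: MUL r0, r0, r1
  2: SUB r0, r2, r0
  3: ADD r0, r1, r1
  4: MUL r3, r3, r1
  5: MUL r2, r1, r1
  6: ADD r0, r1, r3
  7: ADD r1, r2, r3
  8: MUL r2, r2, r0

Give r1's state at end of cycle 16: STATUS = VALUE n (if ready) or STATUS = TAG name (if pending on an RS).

STATUS = VALUE 21

c1: issue SUB r1<-Add1 | r0:7,r1:Add1,r2:7,r3:4
c2: issue MUL r0<-Mul1 | r0:Mul1,r1:Add1,r2:7,r3:4
c3: issue SUB r0<-Add2 | r0:Add2,r1:Add1,r2:7,r3:4
c4: CDB Add1=3; issue ADD r0<-Add1 | r0:Add1,r1:3,r2:7,r3:4
c5: issue MUL r3<-Mul2 | r0:Add1,r1:3,r2:7,r3:Mul2
c6: stall | r0:Add1,r1:3,r2:7,r3:Mul2
c7: CDB Add1=6; stall | r0:6,r1:3,r2:7,r3:Mul2
c8: CDB Mul1=21; issue MUL r2<-Mul1 | r0:6,r1:3,r2:Mul1,r3:Mul2
c9: CDB Mul2=12; issue ADD r0<-Add1 | r0:Add1,r1:3,r2:Mul1,r3:12
c10: stall | r0:Add1,r1:3,r2:Mul1,r3:12
c11: CDB Add2=-14; issue ADD r1<-Add2 | r0:Add1,r1:Add2,r2:Mul1,r3:12
c12: CDB Add1=15; issue MUL r2<-Mul2 | r0:15,r1:Add2,r2:Mul2,r3:12
c13: CDB Mul1=9 | r0:15,r1:Add2,r2:Mul2,r3:12
c14: - | r0:15,r1:Add2,r2:Mul2,r3:12
c15: - | r0:15,r1:Add2,r2:Mul2,r3:12
c16: CDB Add2=21 | r0:15,r1:21,r2:Mul2,r3:12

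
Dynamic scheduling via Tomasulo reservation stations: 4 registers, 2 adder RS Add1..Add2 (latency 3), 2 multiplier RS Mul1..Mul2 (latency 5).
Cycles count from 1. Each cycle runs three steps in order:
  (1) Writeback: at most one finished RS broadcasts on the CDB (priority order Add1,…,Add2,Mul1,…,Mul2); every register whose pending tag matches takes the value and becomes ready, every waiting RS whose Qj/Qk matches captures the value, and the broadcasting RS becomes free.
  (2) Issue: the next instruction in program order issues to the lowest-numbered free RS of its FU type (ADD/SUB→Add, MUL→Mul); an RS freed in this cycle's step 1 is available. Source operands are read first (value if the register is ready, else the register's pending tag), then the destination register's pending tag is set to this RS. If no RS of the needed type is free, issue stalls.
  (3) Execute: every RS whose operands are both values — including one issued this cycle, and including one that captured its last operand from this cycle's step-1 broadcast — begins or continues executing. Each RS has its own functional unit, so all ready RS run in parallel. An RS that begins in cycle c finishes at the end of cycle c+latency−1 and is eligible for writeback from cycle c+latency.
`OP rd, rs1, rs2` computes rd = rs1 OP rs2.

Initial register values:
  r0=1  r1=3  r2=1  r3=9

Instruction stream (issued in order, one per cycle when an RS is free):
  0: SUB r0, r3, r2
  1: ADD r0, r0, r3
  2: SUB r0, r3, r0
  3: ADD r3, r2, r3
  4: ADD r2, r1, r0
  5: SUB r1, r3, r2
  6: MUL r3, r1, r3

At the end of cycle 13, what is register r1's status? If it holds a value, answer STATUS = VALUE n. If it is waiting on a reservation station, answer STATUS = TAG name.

  c1: issue SUB r0<-Add1  regs: r0:Add1,r1:3,r2:1,r3:9
  c2: issue ADD r0<-Add2  regs: r0:Add2,r1:3,r2:1,r3:9
  c3: stall  regs: r0:Add2,r1:3,r2:1,r3:9
  c4: CDB Add1=8; issue SUB r0<-Add1  regs: r0:Add1,r1:3,r2:1,r3:9
  c5: stall  regs: r0:Add1,r1:3,r2:1,r3:9
  c6: stall  regs: r0:Add1,r1:3,r2:1,r3:9
  c7: CDB Add2=17; issue ADD r3<-Add2  regs: r0:Add1,r1:3,r2:1,r3:Add2
  c8: stall  regs: r0:Add1,r1:3,r2:1,r3:Add2
  c9: stall  regs: r0:Add1,r1:3,r2:1,r3:Add2
  c10: CDB Add1=-8; issue ADD r2<-Add1  regs: r0:-8,r1:3,r2:Add1,r3:Add2
  c11: CDB Add2=10; issue SUB r1<-Add2  regs: r0:-8,r1:Add2,r2:Add1,r3:10
  c12: issue MUL r3<-Mul1  regs: r0:-8,r1:Add2,r2:Add1,r3:Mul1
  c13: CDB Add1=-5  regs: r0:-8,r1:Add2,r2:-5,r3:Mul1

STATUS = TAG Add2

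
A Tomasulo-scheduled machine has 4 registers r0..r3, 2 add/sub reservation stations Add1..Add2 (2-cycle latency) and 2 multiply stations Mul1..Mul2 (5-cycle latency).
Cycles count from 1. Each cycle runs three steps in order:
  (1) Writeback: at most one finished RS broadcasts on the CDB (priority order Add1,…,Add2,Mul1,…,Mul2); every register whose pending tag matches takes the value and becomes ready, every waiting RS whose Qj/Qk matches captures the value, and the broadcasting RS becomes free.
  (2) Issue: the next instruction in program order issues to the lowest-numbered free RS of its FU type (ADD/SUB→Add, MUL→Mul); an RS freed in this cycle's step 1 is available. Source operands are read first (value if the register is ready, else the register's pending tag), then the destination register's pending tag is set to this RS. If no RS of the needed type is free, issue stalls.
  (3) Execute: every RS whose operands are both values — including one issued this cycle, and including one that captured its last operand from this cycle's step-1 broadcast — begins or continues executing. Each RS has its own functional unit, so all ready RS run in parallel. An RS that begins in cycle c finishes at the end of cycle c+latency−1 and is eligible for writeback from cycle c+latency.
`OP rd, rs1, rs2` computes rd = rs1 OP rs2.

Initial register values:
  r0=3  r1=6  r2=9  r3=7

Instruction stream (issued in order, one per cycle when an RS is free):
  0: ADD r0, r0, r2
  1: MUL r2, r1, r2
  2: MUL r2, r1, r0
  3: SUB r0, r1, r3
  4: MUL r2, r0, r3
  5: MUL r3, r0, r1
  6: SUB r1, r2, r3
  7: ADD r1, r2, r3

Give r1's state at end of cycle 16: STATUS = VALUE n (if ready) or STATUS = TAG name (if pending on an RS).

STATUS = VALUE -13

cycle 1: issue ADD r0<-Add1 // r0:Add1,r1:6,r2:9,r3:7
cycle 2: issue MUL r2<-Mul1 // r0:Add1,r1:6,r2:Mul1,r3:7
cycle 3: CDB Add1=12; issue MUL r2<-Mul2 // r0:12,r1:6,r2:Mul2,r3:7
cycle 4: issue SUB r0<-Add1 // r0:Add1,r1:6,r2:Mul2,r3:7
cycle 5: stall // r0:Add1,r1:6,r2:Mul2,r3:7
cycle 6: CDB Add1=-1; stall // r0:-1,r1:6,r2:Mul2,r3:7
cycle 7: CDB Mul1=54; issue MUL r2<-Mul1 // r0:-1,r1:6,r2:Mul1,r3:7
cycle 8: CDB Mul2=72; issue MUL r3<-Mul2 // r0:-1,r1:6,r2:Mul1,r3:Mul2
cycle 9: issue SUB r1<-Add1 // r0:-1,r1:Add1,r2:Mul1,r3:Mul2
cycle 10: issue ADD r1<-Add2 // r0:-1,r1:Add2,r2:Mul1,r3:Mul2
cycle 11: - // r0:-1,r1:Add2,r2:Mul1,r3:Mul2
cycle 12: CDB Mul1=-7 // r0:-1,r1:Add2,r2:-7,r3:Mul2
cycle 13: CDB Mul2=-6 // r0:-1,r1:Add2,r2:-7,r3:-6
cycle 14: - // r0:-1,r1:Add2,r2:-7,r3:-6
cycle 15: CDB Add1=-1 // r0:-1,r1:Add2,r2:-7,r3:-6
cycle 16: CDB Add2=-13 // r0:-1,r1:-13,r2:-7,r3:-6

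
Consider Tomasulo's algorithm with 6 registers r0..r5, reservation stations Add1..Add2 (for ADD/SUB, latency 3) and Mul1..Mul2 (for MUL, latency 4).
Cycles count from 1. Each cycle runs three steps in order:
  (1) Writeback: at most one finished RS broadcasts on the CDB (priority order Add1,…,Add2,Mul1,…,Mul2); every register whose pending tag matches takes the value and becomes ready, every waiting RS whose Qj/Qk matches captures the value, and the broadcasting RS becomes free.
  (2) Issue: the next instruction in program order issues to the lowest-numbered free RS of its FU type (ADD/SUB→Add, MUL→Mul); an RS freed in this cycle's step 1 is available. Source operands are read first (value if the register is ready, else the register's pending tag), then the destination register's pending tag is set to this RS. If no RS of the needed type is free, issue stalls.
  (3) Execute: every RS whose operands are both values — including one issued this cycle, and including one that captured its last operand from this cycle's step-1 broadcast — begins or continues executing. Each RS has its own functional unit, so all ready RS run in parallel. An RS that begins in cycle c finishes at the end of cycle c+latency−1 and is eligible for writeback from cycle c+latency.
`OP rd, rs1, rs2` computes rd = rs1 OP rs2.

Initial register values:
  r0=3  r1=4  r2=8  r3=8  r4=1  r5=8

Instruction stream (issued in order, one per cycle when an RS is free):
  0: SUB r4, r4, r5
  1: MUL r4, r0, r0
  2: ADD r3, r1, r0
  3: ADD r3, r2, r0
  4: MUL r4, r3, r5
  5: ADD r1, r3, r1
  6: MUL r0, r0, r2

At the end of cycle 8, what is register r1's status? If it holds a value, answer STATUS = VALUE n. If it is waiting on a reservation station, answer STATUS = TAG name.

c1: issue SUB r4<-Add1 | r0:3,r1:4,r2:8,r3:8,r4:Add1,r5:8
c2: issue MUL r4<-Mul1 | r0:3,r1:4,r2:8,r3:8,r4:Mul1,r5:8
c3: issue ADD r3<-Add2 | r0:3,r1:4,r2:8,r3:Add2,r4:Mul1,r5:8
c4: CDB Add1=-7; issue ADD r3<-Add1 | r0:3,r1:4,r2:8,r3:Add1,r4:Mul1,r5:8
c5: issue MUL r4<-Mul2 | r0:3,r1:4,r2:8,r3:Add1,r4:Mul2,r5:8
c6: CDB Add2=7; issue ADD r1<-Add2 | r0:3,r1:Add2,r2:8,r3:Add1,r4:Mul2,r5:8
c7: CDB Add1=11; stall | r0:3,r1:Add2,r2:8,r3:11,r4:Mul2,r5:8
c8: CDB Mul1=9; issue MUL r0<-Mul1 | r0:Mul1,r1:Add2,r2:8,r3:11,r4:Mul2,r5:8

STATUS = TAG Add2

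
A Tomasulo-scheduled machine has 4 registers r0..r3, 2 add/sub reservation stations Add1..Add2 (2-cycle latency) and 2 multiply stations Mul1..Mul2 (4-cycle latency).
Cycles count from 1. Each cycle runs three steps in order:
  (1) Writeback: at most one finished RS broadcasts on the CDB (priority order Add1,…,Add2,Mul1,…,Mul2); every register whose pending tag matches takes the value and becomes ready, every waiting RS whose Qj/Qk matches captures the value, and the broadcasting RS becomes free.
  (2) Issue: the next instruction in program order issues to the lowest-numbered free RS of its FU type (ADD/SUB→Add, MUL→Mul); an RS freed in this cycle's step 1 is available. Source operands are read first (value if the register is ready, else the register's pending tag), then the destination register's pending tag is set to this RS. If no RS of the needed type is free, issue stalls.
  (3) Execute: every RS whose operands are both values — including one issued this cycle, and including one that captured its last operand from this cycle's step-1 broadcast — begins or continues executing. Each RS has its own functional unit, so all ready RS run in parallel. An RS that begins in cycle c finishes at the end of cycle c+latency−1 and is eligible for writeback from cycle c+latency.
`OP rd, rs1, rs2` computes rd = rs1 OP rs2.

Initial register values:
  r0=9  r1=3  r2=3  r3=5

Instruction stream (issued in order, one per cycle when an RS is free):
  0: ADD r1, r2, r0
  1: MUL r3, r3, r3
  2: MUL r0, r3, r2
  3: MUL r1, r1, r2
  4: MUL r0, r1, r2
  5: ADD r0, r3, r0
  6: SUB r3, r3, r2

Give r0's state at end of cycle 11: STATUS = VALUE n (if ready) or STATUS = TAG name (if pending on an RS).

  c1: issue ADD r1<-Add1  regs: r0:9,r1:Add1,r2:3,r3:5
  c2: issue MUL r3<-Mul1  regs: r0:9,r1:Add1,r2:3,r3:Mul1
  c3: CDB Add1=12; issue MUL r0<-Mul2  regs: r0:Mul2,r1:12,r2:3,r3:Mul1
  c4: stall  regs: r0:Mul2,r1:12,r2:3,r3:Mul1
  c5: stall  regs: r0:Mul2,r1:12,r2:3,r3:Mul1
  c6: CDB Mul1=25; issue MUL r1<-Mul1  regs: r0:Mul2,r1:Mul1,r2:3,r3:25
  c7: stall  regs: r0:Mul2,r1:Mul1,r2:3,r3:25
  c8: stall  regs: r0:Mul2,r1:Mul1,r2:3,r3:25
  c9: stall  regs: r0:Mul2,r1:Mul1,r2:3,r3:25
  c10: CDB Mul1=36; issue MUL r0<-Mul1  regs: r0:Mul1,r1:36,r2:3,r3:25
  c11: CDB Mul2=75; issue ADD r0<-Add1  regs: r0:Add1,r1:36,r2:3,r3:25

STATUS = TAG Add1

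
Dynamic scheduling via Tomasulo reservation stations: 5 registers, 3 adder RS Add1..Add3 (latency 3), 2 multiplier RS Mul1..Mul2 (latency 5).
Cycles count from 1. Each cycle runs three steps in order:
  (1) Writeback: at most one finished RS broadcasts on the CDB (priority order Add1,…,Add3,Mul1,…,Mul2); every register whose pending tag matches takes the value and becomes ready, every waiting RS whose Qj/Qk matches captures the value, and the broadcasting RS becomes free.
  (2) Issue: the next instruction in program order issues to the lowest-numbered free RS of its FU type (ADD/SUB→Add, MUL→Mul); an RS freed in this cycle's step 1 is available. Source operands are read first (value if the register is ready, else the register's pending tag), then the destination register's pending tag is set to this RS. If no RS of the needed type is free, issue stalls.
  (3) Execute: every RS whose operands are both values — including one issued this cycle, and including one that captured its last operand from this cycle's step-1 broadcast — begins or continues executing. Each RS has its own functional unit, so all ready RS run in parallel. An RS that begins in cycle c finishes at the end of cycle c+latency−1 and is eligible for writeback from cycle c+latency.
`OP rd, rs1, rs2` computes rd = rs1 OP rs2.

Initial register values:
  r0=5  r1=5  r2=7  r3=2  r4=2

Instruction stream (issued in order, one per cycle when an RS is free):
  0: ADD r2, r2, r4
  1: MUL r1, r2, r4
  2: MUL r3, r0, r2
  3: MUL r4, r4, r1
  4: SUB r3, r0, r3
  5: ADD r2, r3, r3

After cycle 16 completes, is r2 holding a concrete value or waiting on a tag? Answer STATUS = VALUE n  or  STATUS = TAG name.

  c1: issue ADD r2<-Add1  regs: r0:5,r1:5,r2:Add1,r3:2,r4:2
  c2: issue MUL r1<-Mul1  regs: r0:5,r1:Mul1,r2:Add1,r3:2,r4:2
  c3: issue MUL r3<-Mul2  regs: r0:5,r1:Mul1,r2:Add1,r3:Mul2,r4:2
  c4: CDB Add1=9; stall  regs: r0:5,r1:Mul1,r2:9,r3:Mul2,r4:2
  c5: stall  regs: r0:5,r1:Mul1,r2:9,r3:Mul2,r4:2
  c6: stall  regs: r0:5,r1:Mul1,r2:9,r3:Mul2,r4:2
  c7: stall  regs: r0:5,r1:Mul1,r2:9,r3:Mul2,r4:2
  c8: stall  regs: r0:5,r1:Mul1,r2:9,r3:Mul2,r4:2
  c9: CDB Mul1=18; issue MUL r4<-Mul1  regs: r0:5,r1:18,r2:9,r3:Mul2,r4:Mul1
  c10: CDB Mul2=45; issue SUB r3<-Add1  regs: r0:5,r1:18,r2:9,r3:Add1,r4:Mul1
  c11: issue ADD r2<-Add2  regs: r0:5,r1:18,r2:Add2,r3:Add1,r4:Mul1
  c12: -  regs: r0:5,r1:18,r2:Add2,r3:Add1,r4:Mul1
  c13: CDB Add1=-40  regs: r0:5,r1:18,r2:Add2,r3:-40,r4:Mul1
  c14: CDB Mul1=36  regs: r0:5,r1:18,r2:Add2,r3:-40,r4:36
  c15: -  regs: r0:5,r1:18,r2:Add2,r3:-40,r4:36
  c16: CDB Add2=-80  regs: r0:5,r1:18,r2:-80,r3:-40,r4:36

STATUS = VALUE -80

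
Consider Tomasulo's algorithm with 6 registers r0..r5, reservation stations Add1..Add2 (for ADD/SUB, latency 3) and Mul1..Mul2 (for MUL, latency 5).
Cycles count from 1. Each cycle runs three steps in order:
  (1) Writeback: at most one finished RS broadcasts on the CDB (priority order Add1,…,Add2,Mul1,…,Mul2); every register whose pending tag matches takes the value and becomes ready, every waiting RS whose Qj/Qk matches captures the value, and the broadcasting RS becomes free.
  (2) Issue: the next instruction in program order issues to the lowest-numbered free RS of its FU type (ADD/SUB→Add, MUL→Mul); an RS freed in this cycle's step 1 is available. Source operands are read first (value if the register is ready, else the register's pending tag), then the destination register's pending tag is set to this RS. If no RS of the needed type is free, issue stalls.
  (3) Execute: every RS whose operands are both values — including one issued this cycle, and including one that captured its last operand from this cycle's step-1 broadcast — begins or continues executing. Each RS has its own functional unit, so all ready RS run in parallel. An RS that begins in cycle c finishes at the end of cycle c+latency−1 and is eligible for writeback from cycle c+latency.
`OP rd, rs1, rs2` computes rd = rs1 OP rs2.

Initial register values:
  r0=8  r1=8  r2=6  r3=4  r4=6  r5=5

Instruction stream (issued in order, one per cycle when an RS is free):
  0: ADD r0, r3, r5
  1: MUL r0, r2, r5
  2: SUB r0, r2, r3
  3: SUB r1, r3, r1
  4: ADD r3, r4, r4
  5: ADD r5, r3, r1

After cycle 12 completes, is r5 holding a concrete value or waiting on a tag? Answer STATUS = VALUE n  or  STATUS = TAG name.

cycle 1: issue ADD r0<-Add1 // r0:Add1,r1:8,r2:6,r3:4,r4:6,r5:5
cycle 2: issue MUL r0<-Mul1 // r0:Mul1,r1:8,r2:6,r3:4,r4:6,r5:5
cycle 3: issue SUB r0<-Add2 // r0:Add2,r1:8,r2:6,r3:4,r4:6,r5:5
cycle 4: CDB Add1=9; issue SUB r1<-Add1 // r0:Add2,r1:Add1,r2:6,r3:4,r4:6,r5:5
cycle 5: stall // r0:Add2,r1:Add1,r2:6,r3:4,r4:6,r5:5
cycle 6: CDB Add2=2; issue ADD r3<-Add2 // r0:2,r1:Add1,r2:6,r3:Add2,r4:6,r5:5
cycle 7: CDB Add1=-4; issue ADD r5<-Add1 // r0:2,r1:-4,r2:6,r3:Add2,r4:6,r5:Add1
cycle 8: CDB Mul1=30 // r0:2,r1:-4,r2:6,r3:Add2,r4:6,r5:Add1
cycle 9: CDB Add2=12 // r0:2,r1:-4,r2:6,r3:12,r4:6,r5:Add1
cycle 10: - // r0:2,r1:-4,r2:6,r3:12,r4:6,r5:Add1
cycle 11: - // r0:2,r1:-4,r2:6,r3:12,r4:6,r5:Add1
cycle 12: CDB Add1=8 // r0:2,r1:-4,r2:6,r3:12,r4:6,r5:8

STATUS = VALUE 8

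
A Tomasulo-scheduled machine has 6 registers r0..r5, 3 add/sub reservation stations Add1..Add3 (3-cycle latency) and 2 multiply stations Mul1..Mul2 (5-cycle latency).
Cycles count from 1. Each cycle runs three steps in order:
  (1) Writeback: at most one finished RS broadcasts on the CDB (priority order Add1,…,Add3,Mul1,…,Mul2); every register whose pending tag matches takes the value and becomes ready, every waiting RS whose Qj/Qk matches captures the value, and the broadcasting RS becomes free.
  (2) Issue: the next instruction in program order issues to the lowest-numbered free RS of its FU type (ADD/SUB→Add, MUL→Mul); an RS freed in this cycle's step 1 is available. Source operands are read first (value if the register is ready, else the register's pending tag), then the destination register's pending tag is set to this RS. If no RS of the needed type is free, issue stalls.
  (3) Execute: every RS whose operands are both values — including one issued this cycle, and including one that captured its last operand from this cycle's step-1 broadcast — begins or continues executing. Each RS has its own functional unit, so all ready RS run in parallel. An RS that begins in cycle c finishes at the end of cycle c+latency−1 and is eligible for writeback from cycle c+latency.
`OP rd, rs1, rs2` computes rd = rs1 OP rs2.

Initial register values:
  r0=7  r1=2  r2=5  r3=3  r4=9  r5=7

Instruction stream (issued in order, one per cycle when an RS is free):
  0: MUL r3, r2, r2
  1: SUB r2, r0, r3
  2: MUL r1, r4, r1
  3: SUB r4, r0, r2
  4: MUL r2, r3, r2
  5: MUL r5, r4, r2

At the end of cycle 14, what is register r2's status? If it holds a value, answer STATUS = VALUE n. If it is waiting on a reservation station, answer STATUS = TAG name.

  c1: issue MUL r3<-Mul1  regs: r0:7,r1:2,r2:5,r3:Mul1,r4:9,r5:7
  c2: issue SUB r2<-Add1  regs: r0:7,r1:2,r2:Add1,r3:Mul1,r4:9,r5:7
  c3: issue MUL r1<-Mul2  regs: r0:7,r1:Mul2,r2:Add1,r3:Mul1,r4:9,r5:7
  c4: issue SUB r4<-Add2  regs: r0:7,r1:Mul2,r2:Add1,r3:Mul1,r4:Add2,r5:7
  c5: stall  regs: r0:7,r1:Mul2,r2:Add1,r3:Mul1,r4:Add2,r5:7
  c6: CDB Mul1=25; issue MUL r2<-Mul1  regs: r0:7,r1:Mul2,r2:Mul1,r3:25,r4:Add2,r5:7
  c7: stall  regs: r0:7,r1:Mul2,r2:Mul1,r3:25,r4:Add2,r5:7
  c8: CDB Mul2=18; issue MUL r5<-Mul2  regs: r0:7,r1:18,r2:Mul1,r3:25,r4:Add2,r5:Mul2
  c9: CDB Add1=-18  regs: r0:7,r1:18,r2:Mul1,r3:25,r4:Add2,r5:Mul2
  c10: -  regs: r0:7,r1:18,r2:Mul1,r3:25,r4:Add2,r5:Mul2
  c11: -  regs: r0:7,r1:18,r2:Mul1,r3:25,r4:Add2,r5:Mul2
  c12: CDB Add2=25  regs: r0:7,r1:18,r2:Mul1,r3:25,r4:25,r5:Mul2
  c13: -  regs: r0:7,r1:18,r2:Mul1,r3:25,r4:25,r5:Mul2
  c14: CDB Mul1=-450  regs: r0:7,r1:18,r2:-450,r3:25,r4:25,r5:Mul2

STATUS = VALUE -450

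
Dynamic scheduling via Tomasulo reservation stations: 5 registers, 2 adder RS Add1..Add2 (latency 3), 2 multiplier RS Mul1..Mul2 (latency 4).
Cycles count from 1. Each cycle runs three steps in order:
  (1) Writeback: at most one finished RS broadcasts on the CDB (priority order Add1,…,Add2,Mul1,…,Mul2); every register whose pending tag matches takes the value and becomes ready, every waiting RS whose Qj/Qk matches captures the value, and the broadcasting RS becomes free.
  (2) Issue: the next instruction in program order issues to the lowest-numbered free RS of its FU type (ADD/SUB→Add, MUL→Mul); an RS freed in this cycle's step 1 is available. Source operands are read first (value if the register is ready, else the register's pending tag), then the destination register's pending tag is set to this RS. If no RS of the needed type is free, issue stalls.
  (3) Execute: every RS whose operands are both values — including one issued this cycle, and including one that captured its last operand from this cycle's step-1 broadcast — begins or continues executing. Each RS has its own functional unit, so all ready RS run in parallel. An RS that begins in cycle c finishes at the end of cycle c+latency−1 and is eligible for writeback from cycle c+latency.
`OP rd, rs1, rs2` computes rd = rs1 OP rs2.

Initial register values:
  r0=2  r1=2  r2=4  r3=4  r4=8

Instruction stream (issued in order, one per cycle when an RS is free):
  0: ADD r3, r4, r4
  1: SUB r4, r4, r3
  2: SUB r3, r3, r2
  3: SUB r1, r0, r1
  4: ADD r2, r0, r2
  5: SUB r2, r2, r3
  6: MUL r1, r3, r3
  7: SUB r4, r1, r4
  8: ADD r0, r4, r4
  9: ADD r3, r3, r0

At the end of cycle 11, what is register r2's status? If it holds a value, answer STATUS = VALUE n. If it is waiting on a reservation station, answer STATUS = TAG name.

c1: issue ADD r3<-Add1 | r0:2,r1:2,r2:4,r3:Add1,r4:8
c2: issue SUB r4<-Add2 | r0:2,r1:2,r2:4,r3:Add1,r4:Add2
c3: stall | r0:2,r1:2,r2:4,r3:Add1,r4:Add2
c4: CDB Add1=16; issue SUB r3<-Add1 | r0:2,r1:2,r2:4,r3:Add1,r4:Add2
c5: stall | r0:2,r1:2,r2:4,r3:Add1,r4:Add2
c6: stall | r0:2,r1:2,r2:4,r3:Add1,r4:Add2
c7: CDB Add1=12; issue SUB r1<-Add1 | r0:2,r1:Add1,r2:4,r3:12,r4:Add2
c8: CDB Add2=-8; issue ADD r2<-Add2 | r0:2,r1:Add1,r2:Add2,r3:12,r4:-8
c9: stall | r0:2,r1:Add1,r2:Add2,r3:12,r4:-8
c10: CDB Add1=0; issue SUB r2<-Add1 | r0:2,r1:0,r2:Add1,r3:12,r4:-8
c11: CDB Add2=6; issue MUL r1<-Mul1 | r0:2,r1:Mul1,r2:Add1,r3:12,r4:-8

STATUS = TAG Add1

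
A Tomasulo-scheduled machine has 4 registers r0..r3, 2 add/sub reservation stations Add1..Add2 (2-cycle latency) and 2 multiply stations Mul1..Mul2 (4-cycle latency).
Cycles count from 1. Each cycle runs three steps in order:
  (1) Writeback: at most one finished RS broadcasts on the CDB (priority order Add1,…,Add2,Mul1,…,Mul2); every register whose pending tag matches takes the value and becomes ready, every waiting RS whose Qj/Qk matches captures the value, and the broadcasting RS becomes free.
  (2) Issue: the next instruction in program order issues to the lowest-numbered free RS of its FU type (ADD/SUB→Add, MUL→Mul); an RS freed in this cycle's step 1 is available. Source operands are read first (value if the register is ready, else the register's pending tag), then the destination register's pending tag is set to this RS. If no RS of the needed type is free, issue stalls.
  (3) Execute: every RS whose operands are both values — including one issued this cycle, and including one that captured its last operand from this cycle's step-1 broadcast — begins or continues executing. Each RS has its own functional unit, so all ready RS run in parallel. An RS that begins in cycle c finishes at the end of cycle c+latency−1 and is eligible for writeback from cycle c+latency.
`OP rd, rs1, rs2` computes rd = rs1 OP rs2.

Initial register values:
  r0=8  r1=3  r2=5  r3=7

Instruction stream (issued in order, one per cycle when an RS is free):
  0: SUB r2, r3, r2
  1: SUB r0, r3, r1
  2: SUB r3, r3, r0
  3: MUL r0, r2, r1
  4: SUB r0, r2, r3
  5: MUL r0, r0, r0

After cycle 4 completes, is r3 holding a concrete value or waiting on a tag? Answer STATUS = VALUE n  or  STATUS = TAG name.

STATUS = TAG Add1

c1: issue SUB r2<-Add1 | r0:8,r1:3,r2:Add1,r3:7
c2: issue SUB r0<-Add2 | r0:Add2,r1:3,r2:Add1,r3:7
c3: CDB Add1=2; issue SUB r3<-Add1 | r0:Add2,r1:3,r2:2,r3:Add1
c4: CDB Add2=4; issue MUL r0<-Mul1 | r0:Mul1,r1:3,r2:2,r3:Add1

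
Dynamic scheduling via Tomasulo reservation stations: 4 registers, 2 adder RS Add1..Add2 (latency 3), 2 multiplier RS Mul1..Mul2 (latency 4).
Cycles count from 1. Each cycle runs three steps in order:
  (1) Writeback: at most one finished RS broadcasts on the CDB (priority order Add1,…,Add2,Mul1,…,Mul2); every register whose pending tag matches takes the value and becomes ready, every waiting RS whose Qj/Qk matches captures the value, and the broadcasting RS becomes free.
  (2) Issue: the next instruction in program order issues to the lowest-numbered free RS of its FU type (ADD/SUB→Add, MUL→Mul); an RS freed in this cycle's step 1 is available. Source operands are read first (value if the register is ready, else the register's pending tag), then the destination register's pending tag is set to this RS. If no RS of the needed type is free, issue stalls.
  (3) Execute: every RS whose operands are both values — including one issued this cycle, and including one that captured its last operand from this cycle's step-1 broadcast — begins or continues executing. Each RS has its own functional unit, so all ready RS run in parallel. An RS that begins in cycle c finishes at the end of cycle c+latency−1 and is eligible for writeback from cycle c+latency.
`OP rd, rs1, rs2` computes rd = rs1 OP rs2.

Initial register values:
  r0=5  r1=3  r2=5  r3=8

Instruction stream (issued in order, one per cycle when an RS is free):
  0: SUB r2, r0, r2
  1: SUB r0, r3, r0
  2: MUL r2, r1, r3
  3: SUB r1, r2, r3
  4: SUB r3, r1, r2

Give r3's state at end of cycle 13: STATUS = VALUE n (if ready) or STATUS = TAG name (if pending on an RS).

STATUS = VALUE -8

  c1: issue SUB r2<-Add1  regs: r0:5,r1:3,r2:Add1,r3:8
  c2: issue SUB r0<-Add2  regs: r0:Add2,r1:3,r2:Add1,r3:8
  c3: issue MUL r2<-Mul1  regs: r0:Add2,r1:3,r2:Mul1,r3:8
  c4: CDB Add1=0; issue SUB r1<-Add1  regs: r0:Add2,r1:Add1,r2:Mul1,r3:8
  c5: CDB Add2=3; issue SUB r3<-Add2  regs: r0:3,r1:Add1,r2:Mul1,r3:Add2
  c6: -  regs: r0:3,r1:Add1,r2:Mul1,r3:Add2
  c7: CDB Mul1=24  regs: r0:3,r1:Add1,r2:24,r3:Add2
  c8: -  regs: r0:3,r1:Add1,r2:24,r3:Add2
  c9: -  regs: r0:3,r1:Add1,r2:24,r3:Add2
  c10: CDB Add1=16  regs: r0:3,r1:16,r2:24,r3:Add2
  c11: -  regs: r0:3,r1:16,r2:24,r3:Add2
  c12: -  regs: r0:3,r1:16,r2:24,r3:Add2
  c13: CDB Add2=-8  regs: r0:3,r1:16,r2:24,r3:-8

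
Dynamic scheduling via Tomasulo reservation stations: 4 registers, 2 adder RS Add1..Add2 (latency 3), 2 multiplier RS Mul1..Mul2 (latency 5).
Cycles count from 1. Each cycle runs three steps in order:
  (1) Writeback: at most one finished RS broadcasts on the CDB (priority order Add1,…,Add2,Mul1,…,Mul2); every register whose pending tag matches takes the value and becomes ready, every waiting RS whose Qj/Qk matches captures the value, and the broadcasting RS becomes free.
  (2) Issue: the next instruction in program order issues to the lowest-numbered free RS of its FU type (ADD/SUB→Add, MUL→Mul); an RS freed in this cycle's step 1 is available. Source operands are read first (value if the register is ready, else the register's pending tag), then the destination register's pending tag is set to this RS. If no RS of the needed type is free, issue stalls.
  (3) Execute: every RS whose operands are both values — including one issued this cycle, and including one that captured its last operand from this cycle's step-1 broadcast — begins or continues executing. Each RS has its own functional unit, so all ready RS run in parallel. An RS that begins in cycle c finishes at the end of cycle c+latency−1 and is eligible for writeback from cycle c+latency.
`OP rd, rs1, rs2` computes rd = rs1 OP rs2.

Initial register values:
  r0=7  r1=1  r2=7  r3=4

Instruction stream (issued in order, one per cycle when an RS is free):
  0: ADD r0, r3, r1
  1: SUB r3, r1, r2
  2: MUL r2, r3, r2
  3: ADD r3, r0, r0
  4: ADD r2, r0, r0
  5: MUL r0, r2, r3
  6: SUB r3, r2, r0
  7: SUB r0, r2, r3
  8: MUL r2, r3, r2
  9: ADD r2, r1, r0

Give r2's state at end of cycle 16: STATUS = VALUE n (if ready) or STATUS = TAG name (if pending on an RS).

STATUS = TAG Add1

c1: issue ADD r0<-Add1 | r0:Add1,r1:1,r2:7,r3:4
c2: issue SUB r3<-Add2 | r0:Add1,r1:1,r2:7,r3:Add2
c3: issue MUL r2<-Mul1 | r0:Add1,r1:1,r2:Mul1,r3:Add2
c4: CDB Add1=5; issue ADD r3<-Add1 | r0:5,r1:1,r2:Mul1,r3:Add1
c5: CDB Add2=-6; issue ADD r2<-Add2 | r0:5,r1:1,r2:Add2,r3:Add1
c6: issue MUL r0<-Mul2 | r0:Mul2,r1:1,r2:Add2,r3:Add1
c7: CDB Add1=10; issue SUB r3<-Add1 | r0:Mul2,r1:1,r2:Add2,r3:Add1
c8: CDB Add2=10; issue SUB r0<-Add2 | r0:Add2,r1:1,r2:10,r3:Add1
c9: stall | r0:Add2,r1:1,r2:10,r3:Add1
c10: CDB Mul1=-42; issue MUL r2<-Mul1 | r0:Add2,r1:1,r2:Mul1,r3:Add1
c11: stall | r0:Add2,r1:1,r2:Mul1,r3:Add1
c12: stall | r0:Add2,r1:1,r2:Mul1,r3:Add1
c13: CDB Mul2=100; stall | r0:Add2,r1:1,r2:Mul1,r3:Add1
c14: stall | r0:Add2,r1:1,r2:Mul1,r3:Add1
c15: stall | r0:Add2,r1:1,r2:Mul1,r3:Add1
c16: CDB Add1=-90; issue ADD r2<-Add1 | r0:Add2,r1:1,r2:Add1,r3:-90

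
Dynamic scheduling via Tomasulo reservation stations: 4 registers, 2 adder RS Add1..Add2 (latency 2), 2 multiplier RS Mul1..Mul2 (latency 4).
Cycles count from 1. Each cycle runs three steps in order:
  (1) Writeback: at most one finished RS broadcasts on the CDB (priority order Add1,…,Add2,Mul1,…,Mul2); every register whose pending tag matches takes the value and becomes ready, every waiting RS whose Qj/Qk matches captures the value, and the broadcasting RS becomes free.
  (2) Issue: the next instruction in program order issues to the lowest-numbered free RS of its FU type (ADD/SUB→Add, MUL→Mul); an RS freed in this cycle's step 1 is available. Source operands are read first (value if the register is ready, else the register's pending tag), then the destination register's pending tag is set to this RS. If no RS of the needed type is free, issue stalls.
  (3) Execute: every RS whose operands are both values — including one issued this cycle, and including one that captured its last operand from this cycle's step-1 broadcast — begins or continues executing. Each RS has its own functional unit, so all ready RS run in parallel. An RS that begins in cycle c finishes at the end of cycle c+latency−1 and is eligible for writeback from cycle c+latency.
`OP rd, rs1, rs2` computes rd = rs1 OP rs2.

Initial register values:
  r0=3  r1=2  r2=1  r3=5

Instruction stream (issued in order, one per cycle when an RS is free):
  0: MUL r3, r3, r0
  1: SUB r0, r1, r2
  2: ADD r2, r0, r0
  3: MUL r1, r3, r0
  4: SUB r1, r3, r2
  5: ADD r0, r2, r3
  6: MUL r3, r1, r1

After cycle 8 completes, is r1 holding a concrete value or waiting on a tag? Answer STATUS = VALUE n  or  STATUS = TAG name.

STATUS = VALUE 13

  c1: issue MUL r3<-Mul1  regs: r0:3,r1:2,r2:1,r3:Mul1
  c2: issue SUB r0<-Add1  regs: r0:Add1,r1:2,r2:1,r3:Mul1
  c3: issue ADD r2<-Add2  regs: r0:Add1,r1:2,r2:Add2,r3:Mul1
  c4: CDB Add1=1; issue MUL r1<-Mul2  regs: r0:1,r1:Mul2,r2:Add2,r3:Mul1
  c5: CDB Mul1=15; issue SUB r1<-Add1  regs: r0:1,r1:Add1,r2:Add2,r3:15
  c6: CDB Add2=2; issue ADD r0<-Add2  regs: r0:Add2,r1:Add1,r2:2,r3:15
  c7: issue MUL r3<-Mul1  regs: r0:Add2,r1:Add1,r2:2,r3:Mul1
  c8: CDB Add1=13  regs: r0:Add2,r1:13,r2:2,r3:Mul1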